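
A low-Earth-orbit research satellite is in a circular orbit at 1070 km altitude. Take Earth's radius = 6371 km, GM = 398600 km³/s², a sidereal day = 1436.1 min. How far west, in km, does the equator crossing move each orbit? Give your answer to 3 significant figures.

2970 km

Semi-major axis a = 6371 + 1070 = 7441 km. Period T = 2π√(a³/μ) = 2π√(7441³/398600) = 6387.9 s = 106.47 min.
During one orbit Earth rotates (6387.9 / 86166) × 360° = 26.69°.
At the equator that is 26.69° × (2π·6371/360) km/° = 26.69 × 111.2 = 2968 km.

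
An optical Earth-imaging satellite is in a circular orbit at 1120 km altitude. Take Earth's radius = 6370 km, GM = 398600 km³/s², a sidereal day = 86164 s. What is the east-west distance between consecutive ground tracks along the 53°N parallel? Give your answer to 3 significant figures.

Semi-major axis a = 6370 + 1120 = 7490 km. Period T = 2π√(a³/μ) = 2π√(7490³/398600) = 6451.1 s = 107.52 min.
Node shift per orbit = (6451.1/86164) × 360° = 26.95°.
Equatorial spacing = 26.95 × 111.2 km/° = 2997 km.
At 53° latitude, spacing = 2997 × cos(53°) = 1803 km.

1800 km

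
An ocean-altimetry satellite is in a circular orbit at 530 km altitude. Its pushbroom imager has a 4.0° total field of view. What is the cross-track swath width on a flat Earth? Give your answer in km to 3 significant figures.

37.0 km

Half-angle = 4.0°/2 = 2°.
Swath width ≈ 2h·tan(θ/2) = 2 × 530 × tan(2°) = 37.0 km.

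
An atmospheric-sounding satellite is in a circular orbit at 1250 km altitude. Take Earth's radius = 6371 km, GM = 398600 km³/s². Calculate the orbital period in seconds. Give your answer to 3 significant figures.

Semi-major axis a = 6371 + 1250 = 7621 km. Period T = 2π√(a³/μ) = 2π√(7621³/398600) = 6621.1 s = 110.35 min.

6620 seconds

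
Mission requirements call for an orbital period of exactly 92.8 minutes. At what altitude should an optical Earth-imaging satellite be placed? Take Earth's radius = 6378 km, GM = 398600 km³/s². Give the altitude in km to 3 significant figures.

T = 92.8 min = 5568.0 s.
From T = 2π√(a³/μ): a = (μ T²/4π²)^(1/3) = (398600 × 5568.0² / 4π²)^(1/3) = 6790 km.
Altitude h = a − R = 6790 − 6378 = 412 km.

412 km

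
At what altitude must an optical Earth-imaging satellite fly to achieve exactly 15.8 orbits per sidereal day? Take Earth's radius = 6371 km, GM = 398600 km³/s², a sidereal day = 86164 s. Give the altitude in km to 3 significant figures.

325 km

Required period T = 86164 / 15.8 = 5453.4 s.
From T = 2π√(a³/μ): a = (μ T²/4π²)^(1/3) = (398600 × 5453.4² / 4π²)^(1/3) = 6696 km.
Altitude h = a − R = 6696 − 6371 = 325 km.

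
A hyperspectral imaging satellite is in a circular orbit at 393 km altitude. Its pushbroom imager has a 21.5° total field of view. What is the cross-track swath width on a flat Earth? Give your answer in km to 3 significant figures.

Half-angle = 21.5°/2 = 10.75°.
Swath width ≈ 2h·tan(θ/2) = 2 × 393 × tan(10.75°) = 149.2 km.

149 km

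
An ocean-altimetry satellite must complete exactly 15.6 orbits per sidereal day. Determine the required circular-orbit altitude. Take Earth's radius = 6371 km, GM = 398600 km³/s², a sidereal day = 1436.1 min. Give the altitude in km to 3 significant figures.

383 km

Required period T = 86166 / 15.6 = 5523.5 s.
From T = 2π√(a³/μ): a = (μ T²/4π²)^(1/3) = (398600 × 5523.5² / 4π²)^(1/3) = 6754 km.
Altitude h = a − R = 6754 − 6371 = 383 km.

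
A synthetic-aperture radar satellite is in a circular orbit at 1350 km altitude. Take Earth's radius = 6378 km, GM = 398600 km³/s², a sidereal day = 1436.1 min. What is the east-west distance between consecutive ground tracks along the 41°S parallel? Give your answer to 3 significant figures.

Semi-major axis a = 6378 + 1350 = 7728 km. Period T = 2π√(a³/μ) = 2π√(7728³/398600) = 6761.0 s = 112.68 min.
Node shift per orbit = (6761.0/86166) × 360° = 28.25°.
Equatorial spacing = 28.25 × 111.3 km/° = 3144 km.
At 41° latitude, spacing = 3144 × cos(41°) = 2373 km.

2370 km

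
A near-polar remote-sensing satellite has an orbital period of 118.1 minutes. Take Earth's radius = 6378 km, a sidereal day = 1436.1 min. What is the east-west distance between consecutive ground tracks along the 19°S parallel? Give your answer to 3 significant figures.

3120 km

T = 118.1 min = 7086.0 s.
Node shift per orbit = (7086.0/86166) × 360° = 29.61°.
Equatorial spacing = 29.61 × 111.3 km/° = 3296 km.
At 19° latitude, spacing = 3296 × cos(19°) = 3116 km.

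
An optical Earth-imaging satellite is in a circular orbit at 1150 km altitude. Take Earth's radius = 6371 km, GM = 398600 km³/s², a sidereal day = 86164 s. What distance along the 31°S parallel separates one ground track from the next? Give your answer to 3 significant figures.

2580 km

Semi-major axis a = 6371 + 1150 = 7521 km. Period T = 2π√(a³/μ) = 2π√(7521³/398600) = 6491.2 s = 108.19 min.
Node shift per orbit = (6491.2/86164) × 360° = 27.12°.
Equatorial spacing = 27.12 × 111.2 km/° = 3016 km.
At 31° latitude, spacing = 3016 × cos(31°) = 2585 km.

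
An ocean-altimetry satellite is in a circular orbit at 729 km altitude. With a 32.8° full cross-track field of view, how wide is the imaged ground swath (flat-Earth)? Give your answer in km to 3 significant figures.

Half-angle = 32.8°/2 = 16.4°.
Swath width ≈ 2h·tan(θ/2) = 2 × 729 × tan(16.4°) = 429.1 km.

429 km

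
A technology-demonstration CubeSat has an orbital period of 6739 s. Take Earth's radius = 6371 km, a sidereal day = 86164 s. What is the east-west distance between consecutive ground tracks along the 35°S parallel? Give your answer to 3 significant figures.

Node shift per orbit = (6739.0/86164) × 360° = 28.16°.
Equatorial spacing = 28.16 × 111.2 km/° = 3131 km.
At 35° latitude, spacing = 3131 × cos(35°) = 2565 km.

2560 km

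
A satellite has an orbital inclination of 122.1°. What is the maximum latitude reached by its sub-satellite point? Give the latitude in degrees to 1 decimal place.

57.9°

Retrograde orbit: the ground track reaches ±(180° − i) = ±(180 − 122.1) = ±57.9°.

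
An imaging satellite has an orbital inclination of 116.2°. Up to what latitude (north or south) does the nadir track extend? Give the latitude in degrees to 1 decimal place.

63.8°

Retrograde orbit: the ground track reaches ±(180° − i) = ±(180 − 116.2) = ±63.8°.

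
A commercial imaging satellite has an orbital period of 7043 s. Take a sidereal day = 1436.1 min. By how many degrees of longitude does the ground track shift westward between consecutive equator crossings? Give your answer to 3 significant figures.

29.4°

During one orbit Earth rotates (7043.0 / 86166) × 360° = 29.43°.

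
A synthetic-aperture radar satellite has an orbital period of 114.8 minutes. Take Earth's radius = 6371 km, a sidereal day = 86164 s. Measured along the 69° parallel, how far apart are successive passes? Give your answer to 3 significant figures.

1150 km

T = 114.8 min = 6888.0 s.
Node shift per orbit = (6888.0/86164) × 360° = 28.78°.
Equatorial spacing = 28.78 × 111.2 km/° = 3200 km.
At 69° latitude, spacing = 3200 × cos(69°) = 1147 km.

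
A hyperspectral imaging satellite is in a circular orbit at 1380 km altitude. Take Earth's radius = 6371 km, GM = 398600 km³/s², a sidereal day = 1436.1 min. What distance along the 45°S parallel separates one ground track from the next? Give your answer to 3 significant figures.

2230 km

Semi-major axis a = 6371 + 1380 = 7751 km. Period T = 2π√(a³/μ) = 2π√(7751³/398600) = 6791.2 s = 113.19 min.
Node shift per orbit = (6791.2/86166) × 360° = 28.37°.
Equatorial spacing = 28.37 × 111.2 km/° = 3155 km.
At 45° latitude, spacing = 3155 × cos(45°) = 2231 km.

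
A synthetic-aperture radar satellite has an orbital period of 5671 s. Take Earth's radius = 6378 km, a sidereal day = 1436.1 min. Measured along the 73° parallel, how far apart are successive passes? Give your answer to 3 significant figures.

Node shift per orbit = (5671.0/86166) × 360° = 23.69°.
Equatorial spacing = 23.69 × 111.3 km/° = 2637 km.
At 73° latitude, spacing = 2637 × cos(73°) = 771 km.

771 km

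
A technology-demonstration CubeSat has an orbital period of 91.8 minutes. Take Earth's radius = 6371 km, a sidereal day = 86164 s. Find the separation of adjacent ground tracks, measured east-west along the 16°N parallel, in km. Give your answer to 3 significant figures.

2460 km

T = 91.8 min = 5508.0 s.
Node shift per orbit = (5508.0/86164) × 360° = 23.01°.
Equatorial spacing = 23.01 × 111.2 km/° = 2559 km.
At 16° latitude, spacing = 2559 × cos(16°) = 2460 km.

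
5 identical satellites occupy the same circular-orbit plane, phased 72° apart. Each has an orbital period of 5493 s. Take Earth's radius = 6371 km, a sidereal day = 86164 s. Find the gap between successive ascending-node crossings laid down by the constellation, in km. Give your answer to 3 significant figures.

Single-satellite node shift = (5493.0/86164) × 360° = 22.95°.
With 5 satellites evenly phased, successive equator crossings are 22.95/5 = 4.590° apart.
That is 4.590 × 111.2 = 510 km at the equator.

510 km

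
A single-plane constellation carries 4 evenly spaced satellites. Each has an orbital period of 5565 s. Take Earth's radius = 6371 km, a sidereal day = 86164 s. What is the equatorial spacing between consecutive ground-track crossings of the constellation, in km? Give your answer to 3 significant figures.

646 km

Single-satellite node shift = (5565.0/86164) × 360° = 23.25°.
With 4 satellites evenly phased, successive equator crossings are 23.25/4 = 5.813° apart.
That is 5.813 × 111.2 = 646 km at the equator.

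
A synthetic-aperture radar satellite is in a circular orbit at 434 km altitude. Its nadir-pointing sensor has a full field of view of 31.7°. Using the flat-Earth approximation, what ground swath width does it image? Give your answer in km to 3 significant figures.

Half-angle = 31.7°/2 = 15.85°.
Swath width ≈ 2h·tan(θ/2) = 2 × 434 × tan(15.85°) = 246.4 km.

246 km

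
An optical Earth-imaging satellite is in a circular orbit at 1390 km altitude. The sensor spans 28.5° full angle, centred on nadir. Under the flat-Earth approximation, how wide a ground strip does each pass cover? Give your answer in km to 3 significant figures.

Half-angle = 28.5°/2 = 14.25°.
Swath width ≈ 2h·tan(θ/2) = 2 × 1390 × tan(14.25°) = 706.0 km.

706 km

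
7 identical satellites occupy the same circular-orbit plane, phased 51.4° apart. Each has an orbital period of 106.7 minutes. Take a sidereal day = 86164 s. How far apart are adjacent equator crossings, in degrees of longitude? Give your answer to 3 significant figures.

T = 106.7 min = 6402.0 s.
Single-satellite node shift = (6402.0/86164) × 360° = 26.75°.
With 7 satellites evenly phased, successive equator crossings are 26.75/7 = 3.821° apart.

3.82°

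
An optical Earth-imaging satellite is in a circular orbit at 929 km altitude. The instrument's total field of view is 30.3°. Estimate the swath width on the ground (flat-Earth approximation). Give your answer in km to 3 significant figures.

Half-angle = 30.3°/2 = 15.15°.
Swath width ≈ 2h·tan(θ/2) = 2 × 929 × tan(15.15°) = 503.1 km.

503 km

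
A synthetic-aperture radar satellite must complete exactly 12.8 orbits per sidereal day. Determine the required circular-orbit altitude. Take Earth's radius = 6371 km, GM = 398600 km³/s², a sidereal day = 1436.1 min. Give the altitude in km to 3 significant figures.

1330 km

Required period T = 86166 / 12.8 = 6731.7 s.
From T = 2π√(a³/μ): a = (μ T²/4π²)^(1/3) = (398600 × 6731.7² / 4π²)^(1/3) = 7706 km.
Altitude h = a − R = 7706 − 6371 = 1335 km.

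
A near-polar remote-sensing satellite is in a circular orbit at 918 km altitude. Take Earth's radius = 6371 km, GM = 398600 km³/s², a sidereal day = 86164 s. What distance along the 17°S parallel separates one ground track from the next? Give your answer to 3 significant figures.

Semi-major axis a = 6371 + 918 = 7289 km. Period T = 2π√(a³/μ) = 2π√(7289³/398600) = 6193.2 s = 103.22 min.
Node shift per orbit = (6193.2/86164) × 360° = 25.88°.
Equatorial spacing = 25.88 × 111.2 km/° = 2877 km.
At 17° latitude, spacing = 2877 × cos(17°) = 2752 km.

2750 km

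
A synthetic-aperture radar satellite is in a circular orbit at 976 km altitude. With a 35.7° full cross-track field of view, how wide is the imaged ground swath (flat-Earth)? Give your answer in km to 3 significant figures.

Half-angle = 35.7°/2 = 17.85°.
Swath width ≈ 2h·tan(θ/2) = 2 × 976 × tan(17.85°) = 628.6 km.

629 km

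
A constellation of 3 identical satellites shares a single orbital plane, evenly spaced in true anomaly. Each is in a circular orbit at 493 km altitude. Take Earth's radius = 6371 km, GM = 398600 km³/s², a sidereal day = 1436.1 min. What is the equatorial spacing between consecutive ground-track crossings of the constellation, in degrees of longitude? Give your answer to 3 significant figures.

7.88°

Semi-major axis a = 6371 + 493 = 6864 km. Period T = 2π√(a³/μ) = 2π√(6864³/398600) = 5659.5 s = 94.32 min.
Single-satellite node shift = (5659.5/86166) × 360° = 23.65°.
With 3 satellites evenly phased, successive equator crossings are 23.65/3 = 7.882° apart.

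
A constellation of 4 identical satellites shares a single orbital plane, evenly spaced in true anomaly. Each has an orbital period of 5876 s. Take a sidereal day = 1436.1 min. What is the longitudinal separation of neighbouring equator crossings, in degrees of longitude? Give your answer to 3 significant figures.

6.14°

Single-satellite node shift = (5876.0/86166) × 360° = 24.55°.
With 4 satellites evenly phased, successive equator crossings are 24.55/4 = 6.137° apart.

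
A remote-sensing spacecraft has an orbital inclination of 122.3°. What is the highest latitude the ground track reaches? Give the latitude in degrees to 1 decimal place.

57.7°

Retrograde orbit: the ground track reaches ±(180° − i) = ±(180 − 122.3) = ±57.7°.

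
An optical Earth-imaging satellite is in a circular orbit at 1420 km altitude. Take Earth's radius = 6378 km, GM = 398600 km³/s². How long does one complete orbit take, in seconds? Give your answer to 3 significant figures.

6850 seconds

Semi-major axis a = 6378 + 1420 = 7798 km. Period T = 2π√(a³/μ) = 2π√(7798³/398600) = 6853.1 s = 114.22 min.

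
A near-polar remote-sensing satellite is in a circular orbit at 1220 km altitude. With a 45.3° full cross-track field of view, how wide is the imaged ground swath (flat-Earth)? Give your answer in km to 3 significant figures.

Half-angle = 45.3°/2 = 22.65°.
Swath width ≈ 2h·tan(θ/2) = 2 × 1220 × tan(22.65°) = 1018.2 km.

1020 km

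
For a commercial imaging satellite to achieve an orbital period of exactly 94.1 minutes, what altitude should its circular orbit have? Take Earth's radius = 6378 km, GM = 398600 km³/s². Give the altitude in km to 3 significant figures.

475 km

T = 94.1 min = 5646.0 s.
From T = 2π√(a³/μ): a = (μ T²/4π²)^(1/3) = (398600 × 5646.0² / 4π²)^(1/3) = 6853 km.
Altitude h = a − R = 6853 − 6378 = 475 km.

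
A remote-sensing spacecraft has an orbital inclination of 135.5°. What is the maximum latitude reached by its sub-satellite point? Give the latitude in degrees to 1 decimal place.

Retrograde orbit: the ground track reaches ±(180° − i) = ±(180 − 135.5) = ±44.5°.

44.5°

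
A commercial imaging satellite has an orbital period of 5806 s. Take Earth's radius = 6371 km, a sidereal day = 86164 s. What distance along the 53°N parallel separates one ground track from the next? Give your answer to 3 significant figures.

Node shift per orbit = (5806.0/86164) × 360° = 24.26°.
Equatorial spacing = 24.26 × 111.2 km/° = 2697 km.
At 53° latitude, spacing = 2697 × cos(53°) = 1623 km.

1620 km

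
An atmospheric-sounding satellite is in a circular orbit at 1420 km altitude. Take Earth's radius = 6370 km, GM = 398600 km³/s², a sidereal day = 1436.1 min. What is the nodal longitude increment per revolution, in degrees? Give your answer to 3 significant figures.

Semi-major axis a = 6370 + 1420 = 7790 km. Period T = 2π√(a³/μ) = 2π√(7790³/398600) = 6842.5 s = 114.04 min.
During one orbit Earth rotates (6842.5 / 86166) × 360° = 28.59°.

28.6°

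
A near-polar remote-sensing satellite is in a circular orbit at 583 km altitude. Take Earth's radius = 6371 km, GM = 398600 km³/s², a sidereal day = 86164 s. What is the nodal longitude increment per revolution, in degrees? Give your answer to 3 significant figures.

24.1°

Semi-major axis a = 6371 + 583 = 6954 km. Period T = 2π√(a³/μ) = 2π√(6954³/398600) = 5771.2 s = 96.19 min.
During one orbit Earth rotates (5771.2 / 86164) × 360° = 24.11°.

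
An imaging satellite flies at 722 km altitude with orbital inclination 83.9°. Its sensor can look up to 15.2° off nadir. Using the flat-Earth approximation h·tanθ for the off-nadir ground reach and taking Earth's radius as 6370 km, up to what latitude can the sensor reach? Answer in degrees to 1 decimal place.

For a prograde orbit the ground track reaches latitude ±i = ±83.9°.
Sensor half-swath on the ground ≈ 722·tan(15.2°) = 196 km = 1.76° of latitude.
Maximum observable latitude ≈ 83.9 + 1.76 = 85.7°.

85.7°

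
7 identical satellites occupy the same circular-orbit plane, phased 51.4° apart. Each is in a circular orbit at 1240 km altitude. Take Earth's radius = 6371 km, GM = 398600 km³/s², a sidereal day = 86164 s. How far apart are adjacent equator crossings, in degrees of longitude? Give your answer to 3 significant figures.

Semi-major axis a = 6371 + 1240 = 7611 km. Period T = 2π√(a³/μ) = 2π√(7611³/398600) = 6608.1 s = 110.13 min.
Single-satellite node shift = (6608.1/86164) × 360° = 27.61°.
With 7 satellites evenly phased, successive equator crossings are 27.61/7 = 3.944° apart.

3.94°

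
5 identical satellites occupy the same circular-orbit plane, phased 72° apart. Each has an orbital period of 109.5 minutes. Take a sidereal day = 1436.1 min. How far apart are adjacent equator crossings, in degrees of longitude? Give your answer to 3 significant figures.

5.49°

T = 109.5 min = 6570.0 s.
Single-satellite node shift = (6570.0/86166) × 360° = 27.45°.
With 5 satellites evenly phased, successive equator crossings are 27.45/5 = 5.490° apart.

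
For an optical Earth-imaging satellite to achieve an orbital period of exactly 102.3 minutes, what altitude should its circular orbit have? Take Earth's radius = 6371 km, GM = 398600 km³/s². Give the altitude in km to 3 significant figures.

T = 102.3 min = 6138.0 s.
From T = 2π√(a³/μ): a = (μ T²/4π²)^(1/3) = (398600 × 6138.0² / 4π²)^(1/3) = 7246 km.
Altitude h = a − R = 7246 − 6371 = 875 km.

875 km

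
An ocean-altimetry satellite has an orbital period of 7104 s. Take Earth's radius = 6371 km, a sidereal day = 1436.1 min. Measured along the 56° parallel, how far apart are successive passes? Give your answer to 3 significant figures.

1850 km

Node shift per orbit = (7104.0/86166) × 360° = 29.68°.
Equatorial spacing = 29.68 × 111.2 km/° = 3300 km.
At 56° latitude, spacing = 3300 × cos(56°) = 1846 km.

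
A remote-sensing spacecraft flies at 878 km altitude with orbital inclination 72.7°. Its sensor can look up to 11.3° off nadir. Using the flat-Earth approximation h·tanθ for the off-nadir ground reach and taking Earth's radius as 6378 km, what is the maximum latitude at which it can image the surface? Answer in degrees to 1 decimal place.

For a prograde orbit the ground track reaches latitude ±i = ±72.7°.
Sensor half-swath on the ground ≈ 878·tan(11.3°) = 175 km = 1.58° of latitude.
Maximum observable latitude ≈ 72.7 + 1.58 = 74.3°.

74.3°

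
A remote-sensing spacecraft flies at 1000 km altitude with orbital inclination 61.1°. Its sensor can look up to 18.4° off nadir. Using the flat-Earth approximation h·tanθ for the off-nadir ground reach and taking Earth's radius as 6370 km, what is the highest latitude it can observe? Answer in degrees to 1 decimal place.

64.1°

For a prograde orbit the ground track reaches latitude ±i = ±61.1°.
Sensor half-swath on the ground ≈ 1000·tan(18.4°) = 333 km = 2.99° of latitude.
Maximum observable latitude ≈ 61.1 + 2.99 = 64.1°.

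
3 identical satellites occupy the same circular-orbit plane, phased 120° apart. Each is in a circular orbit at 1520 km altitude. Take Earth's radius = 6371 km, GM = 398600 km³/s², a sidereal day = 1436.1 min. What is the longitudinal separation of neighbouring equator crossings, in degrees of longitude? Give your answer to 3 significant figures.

9.72°

Semi-major axis a = 6371 + 1520 = 7891 km. Period T = 2π√(a³/μ) = 2π√(7891³/398600) = 6976.0 s = 116.27 min.
Single-satellite node shift = (6976.0/86166) × 360° = 29.15°.
With 3 satellites evenly phased, successive equator crossings are 29.15/3 = 9.715° apart.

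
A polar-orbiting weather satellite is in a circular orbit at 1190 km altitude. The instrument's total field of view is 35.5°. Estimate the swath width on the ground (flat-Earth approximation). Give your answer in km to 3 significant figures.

762 km

Half-angle = 35.5°/2 = 17.75°.
Swath width ≈ 2h·tan(θ/2) = 2 × 1190 × tan(17.75°) = 761.8 km.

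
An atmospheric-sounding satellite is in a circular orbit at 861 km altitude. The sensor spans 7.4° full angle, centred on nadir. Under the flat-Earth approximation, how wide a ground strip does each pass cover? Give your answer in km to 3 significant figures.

111 km

Half-angle = 7.4°/2 = 3.7°.
Swath width ≈ 2h·tan(θ/2) = 2 × 861 × tan(3.7°) = 111.4 km.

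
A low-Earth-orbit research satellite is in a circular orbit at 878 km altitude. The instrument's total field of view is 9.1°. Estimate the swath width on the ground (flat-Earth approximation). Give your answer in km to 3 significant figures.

Half-angle = 9.1°/2 = 4.55°.
Swath width ≈ 2h·tan(θ/2) = 2 × 878 × tan(4.55°) = 139.7 km.

140 km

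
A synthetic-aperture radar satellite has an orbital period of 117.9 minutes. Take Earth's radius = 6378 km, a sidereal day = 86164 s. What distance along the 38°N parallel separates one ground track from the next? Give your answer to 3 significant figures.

T = 117.9 min = 7074.0 s.
Node shift per orbit = (7074.0/86164) × 360° = 29.56°.
Equatorial spacing = 29.56 × 111.3 km/° = 3290 km.
At 38° latitude, spacing = 3290 × cos(38°) = 2593 km.

2590 km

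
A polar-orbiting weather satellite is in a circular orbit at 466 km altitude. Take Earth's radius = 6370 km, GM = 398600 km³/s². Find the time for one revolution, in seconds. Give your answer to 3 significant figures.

5620 seconds

Semi-major axis a = 6370 + 466 = 6836 km. Period T = 2π√(a³/μ) = 2π√(6836³/398600) = 5624.9 s = 93.75 min.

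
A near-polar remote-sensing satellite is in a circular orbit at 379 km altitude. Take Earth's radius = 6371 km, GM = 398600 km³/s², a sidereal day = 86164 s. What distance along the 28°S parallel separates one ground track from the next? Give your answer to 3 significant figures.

2260 km

Semi-major axis a = 6371 + 379 = 6750 km. Period T = 2π√(a³/μ) = 2π√(6750³/398600) = 5519.1 s = 91.98 min.
Node shift per orbit = (5519.1/86164) × 360° = 23.06°.
Equatorial spacing = 23.06 × 111.2 km/° = 2564 km.
At 28° latitude, spacing = 2564 × cos(28°) = 2264 km.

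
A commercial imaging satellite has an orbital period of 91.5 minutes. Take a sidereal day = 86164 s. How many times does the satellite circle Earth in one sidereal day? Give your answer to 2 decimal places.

15.69

T = 91.5 min = 5490.0 s.
Orbits per sidereal day = 86164 / 5490.0 = 15.695.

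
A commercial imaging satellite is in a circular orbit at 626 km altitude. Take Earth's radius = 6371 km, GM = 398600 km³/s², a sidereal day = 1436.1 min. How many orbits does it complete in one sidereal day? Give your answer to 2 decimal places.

Semi-major axis a = 6371 + 626 = 6997 km. Period T = 2π√(a³/μ) = 2π√(6997³/398600) = 5824.8 s = 97.08 min.
Orbits per sidereal day = 86166 / 5824.8 = 14.793.

14.79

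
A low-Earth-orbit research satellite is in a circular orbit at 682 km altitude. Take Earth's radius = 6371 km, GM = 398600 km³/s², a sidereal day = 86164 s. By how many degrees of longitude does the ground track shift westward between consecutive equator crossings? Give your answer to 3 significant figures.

Semi-major axis a = 6371 + 682 = 7053 km. Period T = 2π√(a³/μ) = 2π√(7053³/398600) = 5894.8 s = 98.25 min.
During one orbit Earth rotates (5894.8 / 86164) × 360° = 24.63°.

24.6°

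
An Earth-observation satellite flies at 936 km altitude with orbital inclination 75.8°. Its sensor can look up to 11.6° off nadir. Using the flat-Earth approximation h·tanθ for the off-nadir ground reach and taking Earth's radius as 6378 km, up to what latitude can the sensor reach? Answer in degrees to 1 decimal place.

For a prograde orbit the ground track reaches latitude ±i = ±75.8°.
Sensor half-swath on the ground ≈ 936·tan(11.6°) = 192 km = 1.73° of latitude.
Maximum observable latitude ≈ 75.8 + 1.73 = 77.5°.

77.5°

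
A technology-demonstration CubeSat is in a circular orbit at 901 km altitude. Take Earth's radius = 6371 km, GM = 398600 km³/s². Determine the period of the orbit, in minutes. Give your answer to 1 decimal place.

102.9 min

Semi-major axis a = 6371 + 901 = 7272 km. Period T = 2π√(a³/μ) = 2π√(7272³/398600) = 6171.5 s = 102.86 min.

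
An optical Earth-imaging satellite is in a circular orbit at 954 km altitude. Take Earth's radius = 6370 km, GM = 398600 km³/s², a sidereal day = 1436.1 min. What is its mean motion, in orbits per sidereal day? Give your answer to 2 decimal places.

13.81

Semi-major axis a = 6370 + 954 = 7324 km. Period T = 2π√(a³/μ) = 2π√(7324³/398600) = 6237.8 s = 103.96 min.
Orbits per sidereal day = 86166 / 6237.8 = 13.813.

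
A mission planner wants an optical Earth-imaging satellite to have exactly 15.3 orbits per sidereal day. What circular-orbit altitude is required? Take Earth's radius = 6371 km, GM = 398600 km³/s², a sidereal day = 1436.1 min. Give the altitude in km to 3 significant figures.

Required period T = 86166 / 15.3 = 5631.8 s.
From T = 2π√(a³/μ): a = (μ T²/4π²)^(1/3) = (398600 × 5631.8² / 4π²)^(1/3) = 6842 km.
Altitude h = a − R = 6842 − 6371 = 471 km.

471 km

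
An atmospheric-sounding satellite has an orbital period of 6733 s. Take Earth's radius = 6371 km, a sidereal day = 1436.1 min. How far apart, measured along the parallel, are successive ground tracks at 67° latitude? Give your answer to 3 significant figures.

1220 km

Node shift per orbit = (6733.0/86166) × 360° = 28.13°.
Equatorial spacing = 28.13 × 111.2 km/° = 3128 km.
At 67° latitude, spacing = 3128 × cos(67°) = 1222 km.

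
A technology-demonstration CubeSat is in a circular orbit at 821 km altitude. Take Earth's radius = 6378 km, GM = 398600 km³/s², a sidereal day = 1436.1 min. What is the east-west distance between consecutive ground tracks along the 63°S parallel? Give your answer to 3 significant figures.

Semi-major axis a = 6378 + 821 = 7199 km. Period T = 2π√(a³/μ) = 2π√(7199³/398600) = 6078.8 s = 101.31 min.
Node shift per orbit = (6078.8/86166) × 360° = 25.40°.
Equatorial spacing = 25.40 × 111.3 km/° = 2827 km.
At 63° latitude, spacing = 2827 × cos(63°) = 1283 km.

1280 km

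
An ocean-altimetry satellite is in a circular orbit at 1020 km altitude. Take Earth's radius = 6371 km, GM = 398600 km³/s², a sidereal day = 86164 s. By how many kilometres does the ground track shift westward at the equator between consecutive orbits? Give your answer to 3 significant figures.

Semi-major axis a = 6371 + 1020 = 7391 km. Period T = 2π√(a³/μ) = 2π√(7391³/398600) = 6323.6 s = 105.39 min.
During one orbit Earth rotates (6323.6 / 86164) × 360° = 26.42°.
At the equator that is 26.42° × (2π·6371/360) km/° = 26.42 × 111.2 = 2938 km.

2940 km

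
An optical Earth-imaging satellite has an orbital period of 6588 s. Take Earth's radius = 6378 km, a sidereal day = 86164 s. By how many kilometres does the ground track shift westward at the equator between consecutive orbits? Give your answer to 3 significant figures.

During one orbit Earth rotates (6588.0 / 86164) × 360° = 27.53°.
At the equator that is 27.53° × (2π·6378/360) km/° = 27.53 × 111.3 = 3064 km.

3060 km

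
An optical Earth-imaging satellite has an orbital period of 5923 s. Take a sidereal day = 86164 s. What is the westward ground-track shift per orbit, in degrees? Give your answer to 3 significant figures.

24.7°

During one orbit Earth rotates (5923.0 / 86164) × 360° = 24.75°.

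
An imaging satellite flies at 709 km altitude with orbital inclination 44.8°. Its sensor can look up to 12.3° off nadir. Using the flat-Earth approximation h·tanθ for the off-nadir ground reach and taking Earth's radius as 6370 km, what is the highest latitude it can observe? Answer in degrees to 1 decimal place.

For a prograde orbit the ground track reaches latitude ±i = ±44.8°.
Sensor half-swath on the ground ≈ 709·tan(12.3°) = 155 km = 1.39° of latitude.
Maximum observable latitude ≈ 44.8 + 1.39 = 46.2°.

46.2°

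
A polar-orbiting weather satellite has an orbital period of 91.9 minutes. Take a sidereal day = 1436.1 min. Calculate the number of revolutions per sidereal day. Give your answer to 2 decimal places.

T = 91.9 min = 5514.0 s.
Orbits per sidereal day = 86166 / 5514.0 = 15.627.

15.63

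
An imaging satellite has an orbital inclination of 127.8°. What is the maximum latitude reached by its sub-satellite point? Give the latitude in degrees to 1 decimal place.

Retrograde orbit: the ground track reaches ±(180° − i) = ±(180 − 127.8) = ±52.2°.

52.2°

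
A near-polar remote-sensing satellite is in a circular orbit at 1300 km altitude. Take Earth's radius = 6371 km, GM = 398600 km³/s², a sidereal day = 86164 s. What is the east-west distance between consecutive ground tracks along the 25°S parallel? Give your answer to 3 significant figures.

Semi-major axis a = 6371 + 1300 = 7671 km. Period T = 2π√(a³/μ) = 2π√(7671³/398600) = 6686.4 s = 111.44 min.
Node shift per orbit = (6686.4/86164) × 360° = 27.94°.
Equatorial spacing = 27.94 × 111.2 km/° = 3106 km.
At 25° latitude, spacing = 3106 × cos(25°) = 2815 km.

2820 km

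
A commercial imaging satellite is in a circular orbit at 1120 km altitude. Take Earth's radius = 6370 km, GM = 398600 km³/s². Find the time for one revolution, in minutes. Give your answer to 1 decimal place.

Semi-major axis a = 6370 + 1120 = 7490 km. Period T = 2π√(a³/μ) = 2π√(7490³/398600) = 6451.1 s = 107.52 min.

107.5 min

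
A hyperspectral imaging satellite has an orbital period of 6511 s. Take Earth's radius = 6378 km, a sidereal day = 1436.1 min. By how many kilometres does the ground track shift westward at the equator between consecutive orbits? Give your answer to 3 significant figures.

3030 km

During one orbit Earth rotates (6511.0 / 86166) × 360° = 27.20°.
At the equator that is 27.20° × (2π·6378/360) km/° = 27.20 × 111.3 = 3028 km.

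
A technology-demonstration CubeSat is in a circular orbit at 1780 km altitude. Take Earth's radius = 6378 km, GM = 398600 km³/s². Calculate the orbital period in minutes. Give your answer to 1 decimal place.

122.2 min

Semi-major axis a = 6378 + 1780 = 8158 km. Period T = 2π√(a³/μ) = 2π√(8158³/398600) = 7333.1 s = 122.22 min.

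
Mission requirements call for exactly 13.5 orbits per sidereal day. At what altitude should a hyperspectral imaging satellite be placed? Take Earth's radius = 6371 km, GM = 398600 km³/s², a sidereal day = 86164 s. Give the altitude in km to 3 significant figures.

Required period T = 86164 / 13.5 = 6382.5 s.
From T = 2π√(a³/μ): a = (μ T²/4π²)^(1/3) = (398600 × 6382.5² / 4π²)^(1/3) = 7437 km.
Altitude h = a − R = 7437 − 6371 = 1066 km.

1070 km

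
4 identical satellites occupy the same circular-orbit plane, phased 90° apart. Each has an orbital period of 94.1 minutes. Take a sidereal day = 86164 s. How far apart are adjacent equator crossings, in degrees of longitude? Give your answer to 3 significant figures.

T = 94.1 min = 5646.0 s.
Single-satellite node shift = (5646.0/86164) × 360° = 23.59°.
With 4 satellites evenly phased, successive equator crossings are 23.59/4 = 5.897° apart.

5.90°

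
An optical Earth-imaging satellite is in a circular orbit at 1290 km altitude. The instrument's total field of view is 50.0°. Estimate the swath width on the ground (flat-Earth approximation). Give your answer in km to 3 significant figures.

Half-angle = 50.0°/2 = 25°.
Swath width ≈ 2h·tan(θ/2) = 2 × 1290 × tan(25°) = 1203.1 km.

1200 km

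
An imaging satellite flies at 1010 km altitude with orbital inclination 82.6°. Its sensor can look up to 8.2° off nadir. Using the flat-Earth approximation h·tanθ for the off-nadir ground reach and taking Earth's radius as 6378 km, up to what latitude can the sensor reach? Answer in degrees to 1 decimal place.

83.9°

For a prograde orbit the ground track reaches latitude ±i = ±82.6°.
Sensor half-swath on the ground ≈ 1010·tan(8.2°) = 146 km = 1.31° of latitude.
Maximum observable latitude ≈ 82.6 + 1.31 = 83.9°.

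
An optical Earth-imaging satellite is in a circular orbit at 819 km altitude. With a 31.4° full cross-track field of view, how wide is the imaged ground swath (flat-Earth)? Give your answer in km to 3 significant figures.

Half-angle = 31.4°/2 = 15.7°.
Swath width ≈ 2h·tan(θ/2) = 2 × 819 × tan(15.7°) = 460.4 km.

460 km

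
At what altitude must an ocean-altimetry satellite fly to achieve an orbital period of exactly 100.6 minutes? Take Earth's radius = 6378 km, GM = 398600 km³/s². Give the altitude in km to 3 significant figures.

787 km

T = 100.6 min = 6036.0 s.
From T = 2π√(a³/μ): a = (μ T²/4π²)^(1/3) = (398600 × 6036.0² / 4π²)^(1/3) = 7165 km.
Altitude h = a − R = 7165 − 6378 = 787 km.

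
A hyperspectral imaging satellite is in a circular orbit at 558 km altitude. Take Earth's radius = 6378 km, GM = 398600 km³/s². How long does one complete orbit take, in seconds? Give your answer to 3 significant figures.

5750 seconds

Semi-major axis a = 6378 + 558 = 6936 km. Period T = 2π√(a³/μ) = 2π√(6936³/398600) = 5748.8 s = 95.81 min.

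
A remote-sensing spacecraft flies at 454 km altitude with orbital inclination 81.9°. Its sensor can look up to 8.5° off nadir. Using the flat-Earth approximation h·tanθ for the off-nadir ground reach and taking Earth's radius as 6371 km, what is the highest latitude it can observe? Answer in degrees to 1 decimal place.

82.5°

For a prograde orbit the ground track reaches latitude ±i = ±81.9°.
Sensor half-swath on the ground ≈ 454·tan(8.5°) = 68 km = 0.61° of latitude.
Maximum observable latitude ≈ 81.9 + 0.61 = 82.5°.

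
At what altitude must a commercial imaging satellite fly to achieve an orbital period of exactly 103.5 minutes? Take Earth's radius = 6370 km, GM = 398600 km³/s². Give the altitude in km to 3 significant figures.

T = 103.5 min = 6210.0 s.
From T = 2π√(a³/μ): a = (μ T²/4π²)^(1/3) = (398600 × 6210.0² / 4π²)^(1/3) = 7302 km.
Altitude h = a − R = 7302 − 6370 = 932 km.

932 km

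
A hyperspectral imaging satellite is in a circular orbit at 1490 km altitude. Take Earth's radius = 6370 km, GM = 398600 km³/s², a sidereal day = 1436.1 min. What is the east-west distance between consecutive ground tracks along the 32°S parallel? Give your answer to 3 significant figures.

Semi-major axis a = 6370 + 1490 = 7860 km. Period T = 2π√(a³/μ) = 2π√(7860³/398600) = 6935.0 s = 115.58 min.
Node shift per orbit = (6935.0/86166) × 360° = 28.97°.
Equatorial spacing = 28.97 × 111.2 km/° = 3221 km.
At 32° latitude, spacing = 3221 × cos(32°) = 2732 km.

2730 km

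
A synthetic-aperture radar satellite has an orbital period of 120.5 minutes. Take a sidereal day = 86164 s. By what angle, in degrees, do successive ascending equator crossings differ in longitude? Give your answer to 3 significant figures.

T = 120.5 min = 7230.0 s.
During one orbit Earth rotates (7230.0 / 86164) × 360° = 30.21°.

30.2°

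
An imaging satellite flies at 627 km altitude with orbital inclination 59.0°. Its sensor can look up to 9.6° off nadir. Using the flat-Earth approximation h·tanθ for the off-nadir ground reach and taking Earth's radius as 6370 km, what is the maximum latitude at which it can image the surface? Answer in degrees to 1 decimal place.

For a prograde orbit the ground track reaches latitude ±i = ±59.0°.
Sensor half-swath on the ground ≈ 627·tan(9.6°) = 106 km = 0.95° of latitude.
Maximum observable latitude ≈ 59.0 + 0.95 = 60.0°.

60.0°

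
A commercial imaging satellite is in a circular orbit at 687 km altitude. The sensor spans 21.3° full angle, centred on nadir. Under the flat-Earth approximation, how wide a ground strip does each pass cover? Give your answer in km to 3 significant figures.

258 km

Half-angle = 21.3°/2 = 10.65°.
Swath width ≈ 2h·tan(θ/2) = 2 × 687 × tan(10.65°) = 258.4 km.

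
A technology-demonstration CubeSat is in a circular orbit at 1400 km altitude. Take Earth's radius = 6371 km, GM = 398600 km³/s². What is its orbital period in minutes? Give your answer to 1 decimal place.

113.6 min

Semi-major axis a = 6371 + 1400 = 7771 km. Period T = 2π√(a³/μ) = 2π√(7771³/398600) = 6817.5 s = 113.63 min.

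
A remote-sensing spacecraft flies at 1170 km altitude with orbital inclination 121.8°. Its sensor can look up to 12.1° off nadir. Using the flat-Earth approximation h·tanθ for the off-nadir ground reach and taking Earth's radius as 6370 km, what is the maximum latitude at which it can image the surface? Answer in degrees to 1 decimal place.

60.5°

Retrograde orbit: the ground track reaches ±(180° − i) = ±(180 − 121.8) = ±58.2°.
Sensor half-swath on the ground ≈ 1170·tan(12.1°) = 251 km = 2.26° of latitude.
Maximum observable latitude ≈ 58.2 + 2.26 = 60.5°.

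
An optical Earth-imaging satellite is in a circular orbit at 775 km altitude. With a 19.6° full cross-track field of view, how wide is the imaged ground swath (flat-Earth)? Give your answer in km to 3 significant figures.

Half-angle = 19.6°/2 = 9.8°.
Swath width ≈ 2h·tan(θ/2) = 2 × 775 × tan(9.8°) = 267.7 km.

268 km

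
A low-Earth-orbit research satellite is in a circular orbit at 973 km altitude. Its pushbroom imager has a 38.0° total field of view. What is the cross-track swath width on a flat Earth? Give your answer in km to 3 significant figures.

670 km

Half-angle = 38.0°/2 = 19°.
Swath width ≈ 2h·tan(θ/2) = 2 × 973 × tan(19°) = 670.1 km.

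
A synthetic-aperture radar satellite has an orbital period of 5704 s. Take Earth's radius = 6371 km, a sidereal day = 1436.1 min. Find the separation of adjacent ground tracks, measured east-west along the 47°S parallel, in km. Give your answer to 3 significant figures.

Node shift per orbit = (5704.0/86166) × 360° = 23.83°.
Equatorial spacing = 23.83 × 111.2 km/° = 2650 km.
At 47° latitude, spacing = 2650 × cos(47°) = 1807 km.

1810 km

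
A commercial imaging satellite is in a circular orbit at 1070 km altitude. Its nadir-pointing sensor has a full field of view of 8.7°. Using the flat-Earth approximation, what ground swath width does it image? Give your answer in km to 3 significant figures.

163 km

Half-angle = 8.7°/2 = 4.35°.
Swath width ≈ 2h·tan(θ/2) = 2 × 1070 × tan(4.35°) = 162.8 km.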